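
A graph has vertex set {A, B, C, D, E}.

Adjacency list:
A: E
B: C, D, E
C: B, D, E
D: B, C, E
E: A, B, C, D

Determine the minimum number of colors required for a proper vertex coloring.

B, C, D, E form a clique, so at least 4 colors are needed.
One proper 4-coloring: A=2, B=3, C=2, D=4, E=1. Every edge joins two different colors.

4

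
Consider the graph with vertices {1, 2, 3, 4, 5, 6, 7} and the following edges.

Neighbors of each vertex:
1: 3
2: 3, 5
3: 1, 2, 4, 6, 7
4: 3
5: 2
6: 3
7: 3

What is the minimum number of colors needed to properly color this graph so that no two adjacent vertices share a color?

3 and 7 are adjacent, so at least 2 colors are needed.
2 colors suffice: color a → {3, 5}; color b → {1, 2, 4, 6, 7}. Every edge joins two different colors.

2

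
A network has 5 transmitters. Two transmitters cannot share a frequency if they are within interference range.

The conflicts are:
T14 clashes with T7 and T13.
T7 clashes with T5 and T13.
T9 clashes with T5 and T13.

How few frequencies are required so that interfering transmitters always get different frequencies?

T14, T7, T13 pairwise conflict, so at least 3 frequencies are needed.
Using 3 frequencies: T14=3, T7=1, T9=1, T5=2, T13=2. Each listed conflict is separated.

3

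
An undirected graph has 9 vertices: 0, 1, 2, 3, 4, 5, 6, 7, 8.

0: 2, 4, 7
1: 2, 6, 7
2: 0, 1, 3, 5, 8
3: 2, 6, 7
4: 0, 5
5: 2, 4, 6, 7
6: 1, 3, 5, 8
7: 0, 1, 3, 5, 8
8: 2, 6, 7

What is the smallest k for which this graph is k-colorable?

3 and 7 are adjacent, so at least 2 colors are needed.
2 colors suffice: color a → {2, 4, 6, 7}; color b → {0, 1, 3, 5, 8}. Every edge joins two different colors.

2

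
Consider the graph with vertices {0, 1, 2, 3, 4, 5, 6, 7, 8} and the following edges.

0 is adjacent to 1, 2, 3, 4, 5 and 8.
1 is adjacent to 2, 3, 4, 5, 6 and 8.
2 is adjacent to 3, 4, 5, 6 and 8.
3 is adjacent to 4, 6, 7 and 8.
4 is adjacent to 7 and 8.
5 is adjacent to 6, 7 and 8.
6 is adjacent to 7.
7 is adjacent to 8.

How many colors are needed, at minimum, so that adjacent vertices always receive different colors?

6

0, 1, 2, 3, 4, 8 are mutually adjacent (a clique of size 6), so at least 6 colors are needed.
A valid assignment using 6 colors: 0=purple, 1=yellow, 2=green, 3=blue, 4=orange, 5=blue, 6=red, 7=green, 8=red. Each edge has distinct colors on its endpoints.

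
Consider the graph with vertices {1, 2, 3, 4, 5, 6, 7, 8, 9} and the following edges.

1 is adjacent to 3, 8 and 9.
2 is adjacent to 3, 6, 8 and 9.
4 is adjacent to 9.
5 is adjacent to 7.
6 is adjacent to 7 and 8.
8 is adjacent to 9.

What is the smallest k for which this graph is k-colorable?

3

2, 6, 8 are mutually adjacent, so at least 3 colors are needed.
3 colors suffice: color red → {1, 2, 4, 7}; color blue → {3, 5, 8}; color green → {6, 9}. Every edge joins two different colors.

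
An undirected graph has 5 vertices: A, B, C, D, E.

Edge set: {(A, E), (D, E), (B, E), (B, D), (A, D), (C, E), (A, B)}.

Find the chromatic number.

4

A, B, D, E are pairwise adjacent (a clique of size 4), so at least 4 colors are needed.
4 colors suffice: color 1 → {E}; color 2 → {B, C}; color 3 → {A}; color 4 → {D}. No two adjacent vertices share a color.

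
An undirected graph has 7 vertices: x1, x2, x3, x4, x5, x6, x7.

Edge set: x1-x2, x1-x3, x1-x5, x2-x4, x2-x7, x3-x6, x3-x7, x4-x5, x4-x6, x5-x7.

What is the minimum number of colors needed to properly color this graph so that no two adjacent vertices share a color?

3

The cycle x6-x3-x7-x2-x4-x6 has odd length 5, so it cannot be 2-colored; at least 3 colors are needed.
3 colors suffice: color 1 → {x1, x4, x7}; color 2 → {x2, x3, x5}; color 3 → {x6}. No two adjacent vertices share a color.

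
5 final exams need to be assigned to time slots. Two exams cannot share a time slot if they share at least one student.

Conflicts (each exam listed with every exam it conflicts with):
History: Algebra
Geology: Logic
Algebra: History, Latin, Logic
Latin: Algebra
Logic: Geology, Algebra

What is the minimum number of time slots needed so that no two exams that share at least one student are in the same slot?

2

History and Algebra conflict, so at least 2 time slots are needed.
Using 2 time slots: History=2, Geology=1, Algebra=1, Latin=2, Logic=2. Each listed conflict is separated.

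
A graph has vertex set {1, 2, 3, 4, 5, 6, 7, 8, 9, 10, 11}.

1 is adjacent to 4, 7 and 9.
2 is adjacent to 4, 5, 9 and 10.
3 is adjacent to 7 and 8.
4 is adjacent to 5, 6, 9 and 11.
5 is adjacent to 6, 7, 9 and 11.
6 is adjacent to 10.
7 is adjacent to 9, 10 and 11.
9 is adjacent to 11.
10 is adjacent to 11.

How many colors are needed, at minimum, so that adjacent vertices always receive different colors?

2, 4, 5, 9 are mutually adjacent (a clique of size 4), so at least 4 colors are needed.
4 colors suffice: color red → {4, 7, 8}; color blue → {1, 3, 5, 10}; color green → {6, 9}; color yellow → {2, 11}. Every edge joins two different colors.

4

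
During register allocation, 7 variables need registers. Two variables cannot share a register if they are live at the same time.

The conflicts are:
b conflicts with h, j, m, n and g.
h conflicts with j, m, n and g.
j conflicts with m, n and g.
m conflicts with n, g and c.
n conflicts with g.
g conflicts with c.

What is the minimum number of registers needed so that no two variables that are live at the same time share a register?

b, h, j, m, n, g pairwise conflict, so at least 6 registers are needed.
6 registers suffice: register 1 → {g}; register 2 → {m}; register 3 → {h, c}; register 4 → {n}; register 5 → {b}; register 6 → {j}. Each listed conflict is separated.

6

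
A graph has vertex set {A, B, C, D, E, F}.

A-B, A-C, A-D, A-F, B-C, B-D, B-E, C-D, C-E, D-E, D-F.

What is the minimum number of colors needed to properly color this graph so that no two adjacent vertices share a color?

B, C, D, E form a clique, so at least 4 colors are needed.
4 colors suffice: color 1 → {D}; color 2 → {B, F}; color 3 → {A, E}; color 4 → {C}. Each edge has distinct colors on its endpoints.

4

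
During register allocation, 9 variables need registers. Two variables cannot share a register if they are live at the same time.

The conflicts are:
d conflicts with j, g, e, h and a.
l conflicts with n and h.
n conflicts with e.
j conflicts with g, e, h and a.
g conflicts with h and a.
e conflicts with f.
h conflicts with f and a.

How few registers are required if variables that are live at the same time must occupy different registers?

d, j, g, h, a all conflict with each other, so at least 5 registers are needed.
Using 5 registers: d=2, l=3, n=2, j=3, g=5, e=1, h=1, f=2, a=4. Each listed conflict is separated.

5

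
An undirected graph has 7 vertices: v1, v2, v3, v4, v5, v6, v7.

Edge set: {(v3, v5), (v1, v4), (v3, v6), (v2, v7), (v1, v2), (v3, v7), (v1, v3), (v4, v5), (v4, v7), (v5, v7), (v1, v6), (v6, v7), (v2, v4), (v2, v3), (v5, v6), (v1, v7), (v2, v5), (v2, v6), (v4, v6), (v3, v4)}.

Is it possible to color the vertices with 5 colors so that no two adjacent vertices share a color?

No

v2, v3, v4, v5, v6, v7 form a clique, so at least 6 colors are needed.
So 5 colors are not enough.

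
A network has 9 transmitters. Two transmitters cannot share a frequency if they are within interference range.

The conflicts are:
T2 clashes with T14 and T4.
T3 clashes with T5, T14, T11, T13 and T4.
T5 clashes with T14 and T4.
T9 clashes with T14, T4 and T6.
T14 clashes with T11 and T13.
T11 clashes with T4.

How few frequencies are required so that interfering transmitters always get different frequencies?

T3, T5, T14 are mutually in conflict, so at least 3 frequencies are needed.
3 frequencies suffice: frequency 1 → {T14, T4, T6}; frequency 2 → {T2, T3, T9}; frequency 3 → {T5, T11, T13}. Each listed conflict is separated.

3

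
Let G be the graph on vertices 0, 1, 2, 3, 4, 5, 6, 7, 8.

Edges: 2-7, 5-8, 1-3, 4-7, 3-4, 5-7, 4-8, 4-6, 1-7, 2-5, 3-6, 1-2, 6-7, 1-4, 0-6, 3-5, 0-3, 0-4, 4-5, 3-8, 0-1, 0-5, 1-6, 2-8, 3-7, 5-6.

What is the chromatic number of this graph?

3, 4, 5, 6, 7 are mutually adjacent (a clique of size 5), so at least 5 colors are needed.
5 colors suffice: color a → {2, 4}; color b → {1, 5}; color c → {3}; color d → {0, 7, 8}; color e → {6}. Each edge has distinct colors on its endpoints.

5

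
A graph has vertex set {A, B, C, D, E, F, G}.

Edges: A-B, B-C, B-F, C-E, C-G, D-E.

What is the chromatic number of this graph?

B and F are adjacent, so at least 2 colors are needed.
2 colors suffice: color 1 → {B, E, G}; color 2 → {A, C, D, F}. No two adjacent vertices share a color.

2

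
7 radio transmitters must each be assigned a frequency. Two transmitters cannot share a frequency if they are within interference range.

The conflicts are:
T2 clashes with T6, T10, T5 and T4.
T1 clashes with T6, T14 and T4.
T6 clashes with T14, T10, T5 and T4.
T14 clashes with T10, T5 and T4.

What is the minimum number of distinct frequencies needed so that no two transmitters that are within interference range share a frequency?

4

T1, T6, T14, T4 pairwise conflict, so at least 4 frequencies are needed.
A valid assignment using 4 frequencies: T2=2, T1=4, T6=1, T14=2, T10=3, T5=3, T4=3. Every pair that conflicts lands in different frequencies.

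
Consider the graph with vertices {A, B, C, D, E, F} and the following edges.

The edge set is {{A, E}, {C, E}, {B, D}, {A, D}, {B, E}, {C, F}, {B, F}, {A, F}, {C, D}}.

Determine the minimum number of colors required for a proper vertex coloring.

C and E are adjacent, so at least 2 colors are needed.
A valid assignment using 2 colors: A=blue, B=blue, C=blue, D=red, E=red, F=red. Every edge joins two different colors.

2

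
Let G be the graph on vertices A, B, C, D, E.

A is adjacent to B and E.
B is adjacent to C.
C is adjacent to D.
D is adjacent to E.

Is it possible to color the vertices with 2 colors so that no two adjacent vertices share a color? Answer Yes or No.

No

The cycle C-B-A-E-D-C has odd length 5, so it cannot be 2-colored; at least 3 colors are needed.
So 2 colors are not enough.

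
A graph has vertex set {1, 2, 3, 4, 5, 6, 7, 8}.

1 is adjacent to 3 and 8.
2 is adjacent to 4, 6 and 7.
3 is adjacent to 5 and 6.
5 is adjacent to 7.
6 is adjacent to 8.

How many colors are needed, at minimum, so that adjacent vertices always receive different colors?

The cycle 5-7-2-6-3-5 has odd length 5, so it cannot be 2-colored; at least 3 colors are needed.
One proper 3-coloring: 1=blue, 2=red, 3=red, 4=blue, 5=blue, 6=blue, 7=green, 8=red. Each edge has distinct colors on its endpoints.

3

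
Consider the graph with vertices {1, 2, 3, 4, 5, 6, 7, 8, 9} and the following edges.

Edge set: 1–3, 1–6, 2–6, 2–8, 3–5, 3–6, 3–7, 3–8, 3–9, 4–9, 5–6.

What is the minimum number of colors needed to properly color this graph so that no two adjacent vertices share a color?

1, 3, 6 form a triangle, so at least 3 colors are needed.
3 colors suffice: color red → {2, 3, 4}; color blue → {6, 7, 8, 9}; color green → {1, 5}. No two adjacent vertices share a color.

3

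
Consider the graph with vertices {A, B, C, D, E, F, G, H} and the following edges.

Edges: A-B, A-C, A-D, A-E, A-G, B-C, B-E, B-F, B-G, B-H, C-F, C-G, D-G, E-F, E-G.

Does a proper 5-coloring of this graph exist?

The chromatic number is 4. A, B, E, G are mutually adjacent (a clique of size 4), so at least 4 colors are needed.
4 colors suffice: A=3, B=1, C=4, D=1, E=4, F=2, G=2, H=2.
Since 5 ≥ 4, a proper 5-coloring certainly exists.

Yes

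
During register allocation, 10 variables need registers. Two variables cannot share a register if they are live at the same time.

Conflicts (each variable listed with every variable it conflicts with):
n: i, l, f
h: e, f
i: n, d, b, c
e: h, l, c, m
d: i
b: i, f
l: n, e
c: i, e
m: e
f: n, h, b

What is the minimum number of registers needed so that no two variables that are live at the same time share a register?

The cycle i-c-e-l-n-i has odd length 5, so it cannot be 2-colored; at least 3 registers are needed.
3 registers suffice: register 1 → {i, e, f}; register 2 → {n, h, d, b, c, m}; register 3 → {l}. Every pair that conflicts lands in different registers.

3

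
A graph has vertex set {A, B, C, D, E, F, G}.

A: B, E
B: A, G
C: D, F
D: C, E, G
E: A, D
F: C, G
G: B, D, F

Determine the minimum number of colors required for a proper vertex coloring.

The cycle B-G-D-E-A-B has odd length 5, so it cannot be 2-colored; at least 3 colors are needed.
3 colors suffice: color red → {B, D, F}; color blue → {C, E, G}; color green → {A}. Each edge has distinct colors on its endpoints.

3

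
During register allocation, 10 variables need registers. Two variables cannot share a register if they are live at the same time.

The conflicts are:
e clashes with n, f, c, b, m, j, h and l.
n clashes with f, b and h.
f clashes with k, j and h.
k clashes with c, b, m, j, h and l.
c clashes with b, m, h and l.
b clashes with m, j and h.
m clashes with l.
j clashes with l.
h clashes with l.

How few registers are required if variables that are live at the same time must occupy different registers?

e, n, b, h are mutually in conflict, so at least 4 registers are needed.
4 registers suffice: register 1 → {e, k}; register 2 → {m, j, h}; register 3 → {f, b, l}; register 4 → {n, c}. No two conflicting variables share a register.

4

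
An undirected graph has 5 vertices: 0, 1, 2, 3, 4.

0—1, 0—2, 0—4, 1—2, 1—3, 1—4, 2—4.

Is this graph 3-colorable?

No

0, 1, 2, 4 are pairwise adjacent (a clique of size 4), so at least 4 colors are needed.
So 3 colors are not enough.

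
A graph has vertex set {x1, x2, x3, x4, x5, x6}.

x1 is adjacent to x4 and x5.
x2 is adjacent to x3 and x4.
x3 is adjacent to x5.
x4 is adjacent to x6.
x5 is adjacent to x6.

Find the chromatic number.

The cycle x6-x4-x2-x3-x5-x6 has odd length 5, so it cannot be 2-colored; at least 3 colors are needed.
3 colors suffice: color 1 → {x4, x5}; color 2 → {x1, x2, x6}; color 3 → {x3}. Every edge joins two different colors.

3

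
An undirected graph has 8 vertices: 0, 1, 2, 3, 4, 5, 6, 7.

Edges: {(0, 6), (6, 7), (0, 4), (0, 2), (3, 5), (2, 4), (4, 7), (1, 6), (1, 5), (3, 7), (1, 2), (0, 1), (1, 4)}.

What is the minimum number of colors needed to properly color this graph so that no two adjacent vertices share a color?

0, 1, 2, 4 form a clique, so at least 4 colors are needed.
4 colors suffice: color red → {1, 7}; color blue → {0, 3}; color green → {4, 5, 6}; color yellow → {2}. No two adjacent vertices share a color.

4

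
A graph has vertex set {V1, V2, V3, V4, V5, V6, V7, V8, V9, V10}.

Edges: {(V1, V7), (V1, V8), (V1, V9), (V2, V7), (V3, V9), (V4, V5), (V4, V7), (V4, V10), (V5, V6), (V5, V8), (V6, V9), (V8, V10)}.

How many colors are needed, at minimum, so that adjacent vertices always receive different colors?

The cycle V10-V4-V7-V1-V8-V10 has odd length 5, so it cannot be 2-colored; at least 3 colors are needed.
A valid assignment using 3 colors: V1=2, V2=2, V3=2, V4=3, V5=2, V6=3, V7=1, V8=1, V9=1, V10=2. No two adjacent vertices share a color.

3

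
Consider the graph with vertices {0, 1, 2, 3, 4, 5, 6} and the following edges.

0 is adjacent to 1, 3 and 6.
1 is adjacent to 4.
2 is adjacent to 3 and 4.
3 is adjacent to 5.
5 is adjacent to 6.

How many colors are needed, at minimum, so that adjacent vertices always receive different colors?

3

The cycle 2-3-0-1-4-2 has odd length 5, so it cannot be 2-colored; at least 3 colors are needed.
3 colors suffice: color red → {0, 2, 5}; color blue → {1, 3, 6}; color green → {4}. Each edge has distinct colors on its endpoints.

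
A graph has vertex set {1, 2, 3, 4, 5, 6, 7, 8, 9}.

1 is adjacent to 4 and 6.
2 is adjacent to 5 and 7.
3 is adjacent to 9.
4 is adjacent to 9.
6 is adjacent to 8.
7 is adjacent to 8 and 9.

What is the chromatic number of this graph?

1 and 4 are adjacent, so at least 2 colors are needed.
One proper 2-coloring: 1=b, 2=b, 3=a, 4=a, 5=a, 6=a, 7=a, 8=b, 9=b. Every edge joins two different colors.

2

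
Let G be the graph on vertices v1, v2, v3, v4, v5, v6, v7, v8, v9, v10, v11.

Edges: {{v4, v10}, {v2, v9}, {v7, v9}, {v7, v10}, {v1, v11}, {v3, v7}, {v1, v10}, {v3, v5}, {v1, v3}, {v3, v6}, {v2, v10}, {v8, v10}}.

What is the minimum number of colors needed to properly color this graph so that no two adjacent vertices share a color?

2

v8 and v10 are adjacent, so at least 2 colors are needed.
2 colors suffice: color 1 → {v3, v9, v10, v11}; color 2 → {v1, v2, v4, v5, v6, v7, v8}. No two adjacent vertices share a color.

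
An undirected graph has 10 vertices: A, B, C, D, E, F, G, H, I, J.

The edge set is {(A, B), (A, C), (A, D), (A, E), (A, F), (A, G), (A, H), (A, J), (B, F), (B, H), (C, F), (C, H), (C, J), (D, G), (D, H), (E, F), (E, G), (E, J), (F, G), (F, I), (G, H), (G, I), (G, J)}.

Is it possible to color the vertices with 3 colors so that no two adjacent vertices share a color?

A, D, G, H are mutually adjacent (a clique of size 4), so at least 4 colors are needed.
So 3 colors are not enough.

No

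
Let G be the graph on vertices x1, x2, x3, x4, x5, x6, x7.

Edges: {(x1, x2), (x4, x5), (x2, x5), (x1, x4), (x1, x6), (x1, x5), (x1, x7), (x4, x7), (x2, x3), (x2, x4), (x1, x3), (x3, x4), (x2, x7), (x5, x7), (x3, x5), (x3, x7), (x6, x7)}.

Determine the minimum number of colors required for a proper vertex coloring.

x1, x2, x3, x4, x5, x7 are mutually adjacent (a clique of size 6), so at least 6 colors are needed.
A valid assignment using 6 colors: x1=2, x2=5, x3=3, x4=4, x5=6, x6=3, x7=1. No two adjacent vertices share a color.

6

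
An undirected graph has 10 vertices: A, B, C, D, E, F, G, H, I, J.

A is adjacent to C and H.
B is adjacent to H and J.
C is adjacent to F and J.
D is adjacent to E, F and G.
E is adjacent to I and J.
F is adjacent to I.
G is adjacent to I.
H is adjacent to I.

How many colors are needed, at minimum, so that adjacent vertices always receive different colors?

3

The cycle C-F-D-E-J-C has odd length 5, so it cannot be 2-colored; at least 3 colors are needed.
3 colors suffice: color 1 → {A, D, I, J}; color 2 → {E, F, G, H}; color 3 → {B, C}. No two adjacent vertices share a color.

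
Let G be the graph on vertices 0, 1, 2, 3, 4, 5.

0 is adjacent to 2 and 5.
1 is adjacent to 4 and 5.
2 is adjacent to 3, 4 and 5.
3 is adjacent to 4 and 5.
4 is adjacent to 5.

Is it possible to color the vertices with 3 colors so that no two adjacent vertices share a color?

No

2, 3, 4, 5 form a clique, so at least 4 colors are needed.
So 3 colors are not enough.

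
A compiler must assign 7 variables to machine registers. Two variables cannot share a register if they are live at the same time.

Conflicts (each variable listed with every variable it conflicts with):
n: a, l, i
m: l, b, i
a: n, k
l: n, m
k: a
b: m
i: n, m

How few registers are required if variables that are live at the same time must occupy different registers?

2

m and b conflict, so at least 2 registers are needed.
2 registers suffice: n=1, m=1, a=2, l=2, k=1, b=2, i=2. Each listed conflict is separated.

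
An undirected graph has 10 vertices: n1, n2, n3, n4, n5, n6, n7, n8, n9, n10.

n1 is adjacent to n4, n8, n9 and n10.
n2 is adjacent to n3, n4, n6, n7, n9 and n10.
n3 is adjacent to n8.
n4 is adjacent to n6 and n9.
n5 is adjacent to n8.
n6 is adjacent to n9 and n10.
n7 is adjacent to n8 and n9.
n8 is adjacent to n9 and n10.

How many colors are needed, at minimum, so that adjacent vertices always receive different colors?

n2, n4, n6, n9 are pairwise adjacent (a clique of size 4), so at least 4 colors are needed.
4 colors suffice: color R → {n3, n5, n9, n10}; color B → {n2, n8}; color G → {n1, n6, n7}; color Y → {n4}. Each edge has distinct colors on its endpoints.

4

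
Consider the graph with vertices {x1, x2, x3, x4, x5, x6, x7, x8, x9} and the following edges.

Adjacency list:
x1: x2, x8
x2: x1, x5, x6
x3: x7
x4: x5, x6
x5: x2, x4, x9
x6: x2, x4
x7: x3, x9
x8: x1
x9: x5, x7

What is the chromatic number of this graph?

2

x3 and x7 are adjacent, so at least 2 colors are needed.
2 colors suffice: color 1 → {x1, x5, x6, x7}; color 2 → {x2, x3, x4, x8, x9}. Every edge joins two different colors.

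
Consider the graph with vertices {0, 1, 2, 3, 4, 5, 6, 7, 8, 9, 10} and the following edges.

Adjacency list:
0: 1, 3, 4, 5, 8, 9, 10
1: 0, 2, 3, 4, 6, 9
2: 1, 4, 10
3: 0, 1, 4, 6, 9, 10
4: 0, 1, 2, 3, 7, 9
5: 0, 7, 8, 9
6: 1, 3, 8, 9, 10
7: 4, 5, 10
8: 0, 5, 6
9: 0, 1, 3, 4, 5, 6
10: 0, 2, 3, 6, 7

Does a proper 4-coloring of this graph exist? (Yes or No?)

0, 1, 3, 4, 9 form a clique, so at least 5 colors are needed.
So 4 colors are not enough.

No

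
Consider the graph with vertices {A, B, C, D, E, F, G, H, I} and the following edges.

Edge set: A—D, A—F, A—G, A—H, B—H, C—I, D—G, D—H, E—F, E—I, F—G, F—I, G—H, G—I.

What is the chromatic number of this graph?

A, D, G, H form a clique, so at least 4 colors are needed.
A valid assignment using 4 colors: A=2, B=1, C=1, D=4, E=1, F=3, G=1, H=3, I=2. No two adjacent vertices share a color.

4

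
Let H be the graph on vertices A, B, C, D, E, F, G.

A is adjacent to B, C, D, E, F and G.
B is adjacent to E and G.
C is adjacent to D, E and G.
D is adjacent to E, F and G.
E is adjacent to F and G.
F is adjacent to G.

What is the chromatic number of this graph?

5

A, C, D, E, G form a clique, so at least 5 colors are needed.
A valid assignment using 5 colors: A=3, B=4, C=5, D=4, E=2, F=5, G=1. Each edge has distinct colors on its endpoints.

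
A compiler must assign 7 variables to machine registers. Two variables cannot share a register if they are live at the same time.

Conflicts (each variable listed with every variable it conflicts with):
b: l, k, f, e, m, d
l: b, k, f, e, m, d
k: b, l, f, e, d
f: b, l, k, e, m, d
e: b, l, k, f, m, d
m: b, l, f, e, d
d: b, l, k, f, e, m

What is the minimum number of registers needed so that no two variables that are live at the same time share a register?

b, l, k, f, e, d are mutually in conflict, so at least 6 registers are needed.
Using 6 registers: b=1, l=4, k=6, f=5, e=2, m=6, d=3. Each listed conflict is separated.

6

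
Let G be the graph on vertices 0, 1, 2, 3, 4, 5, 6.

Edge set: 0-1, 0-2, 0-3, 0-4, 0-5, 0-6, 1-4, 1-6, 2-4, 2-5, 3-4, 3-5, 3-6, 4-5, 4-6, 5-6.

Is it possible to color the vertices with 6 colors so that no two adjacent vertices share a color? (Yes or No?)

Yes

The chromatic number is 5. 0, 3, 4, 5, 6 form a clique, so at least 5 colors are needed.
5 colors suffice: 0=red, 1=yellow, 2=green, 3=purple, 4=blue, 5=yellow, 6=green.
Since 6 ≥ 5, a proper 6-coloring certainly exists.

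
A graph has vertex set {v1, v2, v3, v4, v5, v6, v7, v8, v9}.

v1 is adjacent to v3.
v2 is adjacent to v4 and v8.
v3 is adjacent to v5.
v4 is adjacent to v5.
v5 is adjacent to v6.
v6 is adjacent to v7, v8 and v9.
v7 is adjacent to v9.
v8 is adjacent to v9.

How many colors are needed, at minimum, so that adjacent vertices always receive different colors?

v6, v7, v9 are pairwise adjacent, so at least 3 colors are needed.
A valid assignment using 3 colors: v1=2, v2=1, v3=1, v4=3, v5=2, v6=1, v7=3, v8=3, v9=2. Each edge has distinct colors on its endpoints.

3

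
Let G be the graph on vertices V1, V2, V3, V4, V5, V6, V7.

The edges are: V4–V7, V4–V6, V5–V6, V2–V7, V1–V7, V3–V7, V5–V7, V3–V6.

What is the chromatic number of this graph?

2

V2 and V7 are adjacent, so at least 2 colors are needed.
2 colors suffice: V1=2, V2=2, V3=2, V4=2, V5=2, V6=1, V7=1. Each edge has distinct colors on its endpoints.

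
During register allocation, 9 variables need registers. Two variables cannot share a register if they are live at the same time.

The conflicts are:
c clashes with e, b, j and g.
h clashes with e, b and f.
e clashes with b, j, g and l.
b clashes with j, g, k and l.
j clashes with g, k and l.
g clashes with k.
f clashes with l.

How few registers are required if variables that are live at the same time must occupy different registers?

c, e, b, j, g are mutually in conflict, so at least 5 registers are needed.
5 registers suffice: c=5, h=2, e=3, b=1, j=2, g=4, f=1, k=3, l=4. No two conflicting variables share a register.

5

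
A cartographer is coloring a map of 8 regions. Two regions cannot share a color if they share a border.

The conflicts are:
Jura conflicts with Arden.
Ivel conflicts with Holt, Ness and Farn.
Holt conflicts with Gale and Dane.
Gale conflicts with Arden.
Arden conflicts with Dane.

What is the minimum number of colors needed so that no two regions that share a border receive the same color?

Ivel and Ness conflict, so at least 2 colors are needed.
2 colors suffice: color 1 → {Holt, Ness, Farn, Arden}; color 2 → {Jura, Ivel, Gale, Dane}. Every pair that conflicts lands in different colors.

2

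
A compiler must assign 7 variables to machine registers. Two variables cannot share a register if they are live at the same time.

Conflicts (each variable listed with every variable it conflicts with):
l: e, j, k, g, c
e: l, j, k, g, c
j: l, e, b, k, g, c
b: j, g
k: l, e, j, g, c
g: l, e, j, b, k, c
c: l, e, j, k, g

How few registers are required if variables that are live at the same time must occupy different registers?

l, e, j, k, g, c are mutually in conflict, so at least 6 registers are needed.
6 registers suffice: register 1 → {g}; register 2 → {j}; register 3 → {l, b}; register 4 → {k}; register 5 → {e}; register 6 → {c}. Each listed conflict is separated.

6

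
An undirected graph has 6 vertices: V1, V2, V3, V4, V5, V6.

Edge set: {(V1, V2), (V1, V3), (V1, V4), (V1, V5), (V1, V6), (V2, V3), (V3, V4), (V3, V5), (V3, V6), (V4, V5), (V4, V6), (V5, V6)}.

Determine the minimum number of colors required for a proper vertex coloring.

V1, V3, V4, V5, V6 are pairwise adjacent (a clique of size 5), so at least 5 colors are needed.
5 colors suffice: color 1 → {V3}; color 2 → {V1}; color 3 → {V2, V5}; color 4 → {V6}; color 5 → {V4}. Each edge has distinct colors on its endpoints.

5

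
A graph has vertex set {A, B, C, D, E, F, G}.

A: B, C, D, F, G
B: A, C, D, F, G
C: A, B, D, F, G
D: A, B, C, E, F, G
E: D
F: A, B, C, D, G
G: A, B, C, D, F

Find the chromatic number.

A, B, C, D, F, G form a clique, so at least 6 colors are needed.
6 colors suffice: color 1 → {D}; color 2 → {B, E}; color 3 → {G}; color 4 → {C}; color 5 → {A}; color 6 → {F}. No two adjacent vertices share a color.

6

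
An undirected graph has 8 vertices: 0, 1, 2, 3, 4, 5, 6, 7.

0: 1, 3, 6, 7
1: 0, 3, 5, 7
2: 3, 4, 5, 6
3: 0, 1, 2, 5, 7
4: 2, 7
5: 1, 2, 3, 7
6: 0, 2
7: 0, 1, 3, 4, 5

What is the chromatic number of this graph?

4

1, 3, 5, 7 form a clique, so at least 4 colors are needed.
4 colors suffice: color a → {3, 4, 6}; color b → {2, 7}; color c → {0, 5}; color d → {1}. Every edge joins two different colors.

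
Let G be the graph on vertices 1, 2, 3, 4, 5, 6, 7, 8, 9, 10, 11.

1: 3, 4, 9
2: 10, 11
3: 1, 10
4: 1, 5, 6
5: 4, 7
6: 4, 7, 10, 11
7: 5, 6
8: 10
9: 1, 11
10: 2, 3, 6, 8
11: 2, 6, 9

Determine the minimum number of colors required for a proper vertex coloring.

The cycle 1-3-10-6-4-1 has odd length 5, so it cannot be 2-colored; at least 3 colors are needed.
A valid assignment using 3 colors: 1=a, 2=b, 3=b, 4=c, 5=b, 6=b, 7=a, 8=b, 9=b, 10=a, 11=a. Each edge has distinct colors on its endpoints.

3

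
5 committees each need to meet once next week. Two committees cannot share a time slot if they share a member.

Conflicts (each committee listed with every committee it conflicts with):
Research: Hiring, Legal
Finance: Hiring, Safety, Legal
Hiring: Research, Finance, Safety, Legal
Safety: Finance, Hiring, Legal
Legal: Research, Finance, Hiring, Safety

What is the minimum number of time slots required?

Finance, Hiring, Safety, Legal all conflict with each other, so at least 4 time slots are needed.
4 time slots suffice: time slot 1 → {Legal}; time slot 2 → {Hiring}; time slot 3 → {Research, Safety}; time slot 4 → {Finance}. Every pair that conflicts lands in different time slots.

4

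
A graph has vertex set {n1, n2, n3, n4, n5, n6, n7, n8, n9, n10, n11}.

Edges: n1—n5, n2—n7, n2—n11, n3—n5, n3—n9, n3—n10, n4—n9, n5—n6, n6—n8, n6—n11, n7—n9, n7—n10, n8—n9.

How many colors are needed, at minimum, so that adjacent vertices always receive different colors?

The cycle n5-n3-n9-n8-n6-n5 has odd length 5, so it cannot be 2-colored; at least 3 colors are needed.
One proper 3-coloring: n1=R, n2=R, n3=B, n4=B, n5=G, n6=R, n7=B, n8=B, n9=R, n10=R, n11=B. No two adjacent vertices share a color.

3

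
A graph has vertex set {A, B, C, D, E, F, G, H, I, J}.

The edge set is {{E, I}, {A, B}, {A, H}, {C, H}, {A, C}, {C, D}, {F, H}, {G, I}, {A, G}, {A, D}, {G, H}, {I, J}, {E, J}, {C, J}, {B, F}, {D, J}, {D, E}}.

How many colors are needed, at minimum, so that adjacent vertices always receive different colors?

A, G, H are mutually adjacent, so at least 3 colors are needed.
3 colors suffice: color 1 → {A, F, J}; color 2 → {B, D, H, I}; color 3 → {C, E, G}. Each edge has distinct colors on its endpoints.

3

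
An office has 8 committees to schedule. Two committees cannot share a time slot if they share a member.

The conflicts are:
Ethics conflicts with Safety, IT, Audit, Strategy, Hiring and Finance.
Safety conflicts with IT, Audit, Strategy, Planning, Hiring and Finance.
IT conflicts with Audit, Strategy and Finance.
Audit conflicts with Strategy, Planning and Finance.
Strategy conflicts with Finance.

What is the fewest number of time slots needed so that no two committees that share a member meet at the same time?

Ethics, Safety, IT, Audit, Strategy, Finance pairwise conflict, so at least 6 time slots are needed.
6 time slots suffice: Ethics=3, Safety=1, IT=4, Audit=2, Strategy=5, Planning=3, Hiring=2, Finance=6. Every pair that conflicts lands in different time slots.

6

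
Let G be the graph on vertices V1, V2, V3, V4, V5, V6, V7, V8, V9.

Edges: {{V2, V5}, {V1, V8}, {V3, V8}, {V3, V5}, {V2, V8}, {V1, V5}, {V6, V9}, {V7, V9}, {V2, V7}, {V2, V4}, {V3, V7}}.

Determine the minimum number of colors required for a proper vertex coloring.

2

V7 and V9 are adjacent, so at least 2 colors are needed.
2 colors suffice: color 1 → {V1, V2, V3, V9}; color 2 → {V4, V5, V6, V7, V8}. Each edge has distinct colors on its endpoints.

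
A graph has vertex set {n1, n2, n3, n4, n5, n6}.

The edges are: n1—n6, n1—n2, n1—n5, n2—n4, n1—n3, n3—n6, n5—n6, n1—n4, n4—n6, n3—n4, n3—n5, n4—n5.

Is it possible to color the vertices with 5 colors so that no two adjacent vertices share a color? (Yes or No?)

Yes

The chromatic number is 5. n1, n3, n4, n5, n6 form a clique, so at least 5 colors are needed.
A valid assignment using 5 colors: n1=1, n2=3, n3=3, n4=2, n5=5, n6=4.
That is already a proper 5-coloring.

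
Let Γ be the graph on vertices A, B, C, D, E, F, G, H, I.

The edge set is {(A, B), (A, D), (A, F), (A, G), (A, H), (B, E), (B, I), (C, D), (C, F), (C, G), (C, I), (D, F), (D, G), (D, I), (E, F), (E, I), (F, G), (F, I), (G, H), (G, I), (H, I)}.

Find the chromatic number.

5

C, D, F, G, I form a clique, so at least 5 colors are needed.
A valid assignment using 5 colors: A=red, B=blue, C=purple, D=yellow, E=green, F=blue, G=green, H=blue, I=red. Each edge has distinct colors on its endpoints.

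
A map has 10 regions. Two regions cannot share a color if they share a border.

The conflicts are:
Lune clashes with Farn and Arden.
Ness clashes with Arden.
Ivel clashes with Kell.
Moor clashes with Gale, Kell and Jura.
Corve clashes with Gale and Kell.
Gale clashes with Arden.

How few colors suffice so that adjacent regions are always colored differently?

2

Lune and Arden conflict, so at least 2 colors are needed.
2 colors suffice: Lune=1, Ness=1, Ivel=2, Moor=2, Farn=2, Corve=2, Gale=1, Kell=1, Arden=2, Jura=1. No two conflicting regions share a color.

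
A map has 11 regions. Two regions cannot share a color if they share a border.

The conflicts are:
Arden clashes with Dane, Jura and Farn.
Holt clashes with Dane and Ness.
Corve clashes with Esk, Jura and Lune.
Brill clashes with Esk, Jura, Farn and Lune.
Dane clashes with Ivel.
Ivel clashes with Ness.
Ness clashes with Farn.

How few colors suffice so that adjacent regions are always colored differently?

The cycle Ness-Ivel-Dane-Arden-Farn-Ness has odd length 5, so it cannot be 2-colored; at least 3 colors are needed.
A valid assignment using 3 colors: Arden=2, Holt=2, Corve=1, Brill=1, Esk=2, Dane=1, Ivel=2, Jura=3, Ness=1, Farn=3, Lune=2. No two conflicting regions share a color.

3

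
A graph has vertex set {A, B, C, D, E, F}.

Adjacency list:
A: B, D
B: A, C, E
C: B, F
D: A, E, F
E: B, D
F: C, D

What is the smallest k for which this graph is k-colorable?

The cycle F-D-A-B-C-F has odd length 5, so it cannot be 2-colored; at least 3 colors are needed.
3 colors suffice: color 1 → {B, D}; color 2 → {A, E, F}; color 3 → {C}. Each edge has distinct colors on its endpoints.

3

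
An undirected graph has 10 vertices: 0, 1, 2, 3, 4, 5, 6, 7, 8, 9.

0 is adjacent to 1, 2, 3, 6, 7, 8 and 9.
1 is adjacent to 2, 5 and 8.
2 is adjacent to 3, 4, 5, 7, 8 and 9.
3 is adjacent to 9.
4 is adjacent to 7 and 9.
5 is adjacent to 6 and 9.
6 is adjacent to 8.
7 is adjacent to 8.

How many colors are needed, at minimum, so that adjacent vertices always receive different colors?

4

0, 1, 2, 8 are mutually adjacent (a clique of size 4), so at least 4 colors are needed.
4 colors suffice: color red → {2, 6}; color blue → {0, 4, 5}; color green → {8, 9}; color yellow → {1, 3, 7}. Each edge has distinct colors on its endpoints.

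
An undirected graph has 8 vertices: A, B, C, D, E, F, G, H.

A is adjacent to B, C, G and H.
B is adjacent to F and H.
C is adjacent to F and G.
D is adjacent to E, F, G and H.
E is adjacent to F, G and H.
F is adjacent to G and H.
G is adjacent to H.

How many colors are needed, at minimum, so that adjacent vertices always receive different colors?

5

D, E, F, G, H are pairwise adjacent (a clique of size 5), so at least 5 colors are needed.
A valid assignment using 5 colors: A=2, B=3, C=1, D=5, E=4, F=2, G=3, H=1. Each edge has distinct colors on its endpoints.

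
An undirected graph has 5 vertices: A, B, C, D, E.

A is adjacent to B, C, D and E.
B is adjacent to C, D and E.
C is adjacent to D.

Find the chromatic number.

A, B, C, D are pairwise adjacent (a clique of size 4), so at least 4 colors are needed.
4 colors suffice: color 1 → {A}; color 2 → {B}; color 3 → {C, E}; color 4 → {D}. Every edge joins two different colors.

4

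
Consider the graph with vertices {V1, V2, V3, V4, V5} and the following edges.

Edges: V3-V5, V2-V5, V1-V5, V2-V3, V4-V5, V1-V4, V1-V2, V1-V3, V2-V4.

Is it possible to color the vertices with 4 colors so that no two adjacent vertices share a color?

Yes

The chromatic number is 4. V1, V2, V3, V5 are mutually adjacent (a clique of size 4), so at least 4 colors are needed.
4 colors suffice: V1=2, V2=1, V3=4, V4=4, V5=3.
That is already a proper 4-coloring.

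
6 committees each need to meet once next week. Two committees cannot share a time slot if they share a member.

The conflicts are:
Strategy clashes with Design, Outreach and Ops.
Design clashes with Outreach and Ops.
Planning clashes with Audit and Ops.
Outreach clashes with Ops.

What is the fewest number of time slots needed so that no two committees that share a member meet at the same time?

Strategy, Design, Outreach, Ops all conflict with each other, so at least 4 time slots are needed.
4 time slots suffice: time slot 1 → {Audit, Ops}; time slot 2 → {Planning, Outreach}; time slot 3 → {Design}; time slot 4 → {Strategy}. Each listed conflict is separated.

4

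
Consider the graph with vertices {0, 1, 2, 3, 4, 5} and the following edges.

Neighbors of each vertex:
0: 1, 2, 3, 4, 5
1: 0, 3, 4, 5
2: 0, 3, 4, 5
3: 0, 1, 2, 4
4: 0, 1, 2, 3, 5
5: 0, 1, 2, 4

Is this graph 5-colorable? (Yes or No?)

Yes

The chromatic number is 4. 0, 2, 3, 4 form a clique, so at least 4 colors are needed.
One proper 4-coloring: 0=blue, 1=yellow, 2=yellow, 3=green, 4=red, 5=green.
Since 5 ≥ 4, a proper 5-coloring certainly exists.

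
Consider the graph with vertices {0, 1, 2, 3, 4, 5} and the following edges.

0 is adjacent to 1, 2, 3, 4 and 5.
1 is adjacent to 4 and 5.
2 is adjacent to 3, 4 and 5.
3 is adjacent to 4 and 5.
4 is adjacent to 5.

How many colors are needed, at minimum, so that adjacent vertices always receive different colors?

5

0, 2, 3, 4, 5 form a clique, so at least 5 colors are needed.
5 colors suffice: 0=b, 1=d, 2=e, 3=d, 4=a, 5=c. Each edge has distinct colors on its endpoints.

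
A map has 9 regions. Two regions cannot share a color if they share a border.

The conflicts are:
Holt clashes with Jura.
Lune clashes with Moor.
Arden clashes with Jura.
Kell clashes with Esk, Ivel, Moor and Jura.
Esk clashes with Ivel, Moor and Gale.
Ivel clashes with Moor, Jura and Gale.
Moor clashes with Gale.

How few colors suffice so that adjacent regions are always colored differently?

4

Esk, Ivel, Moor, Gale all conflict with each other, so at least 4 colors are needed.
4 colors suffice: color 1 → {Moor, Jura}; color 2 → {Holt, Lune, Arden, Ivel}; color 3 → {Esk}; color 4 → {Kell, Gale}. No two conflicting regions share a color.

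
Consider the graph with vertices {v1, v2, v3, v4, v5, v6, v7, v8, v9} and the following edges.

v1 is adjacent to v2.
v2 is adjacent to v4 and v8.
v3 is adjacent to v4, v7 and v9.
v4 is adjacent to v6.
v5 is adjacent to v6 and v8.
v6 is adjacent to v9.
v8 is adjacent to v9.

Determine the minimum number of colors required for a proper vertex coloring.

The cycle v4-v6-v9-v8-v2-v4 has odd length 5, so it cannot be 2-colored; at least 3 colors are needed.
3 colors suffice: v1=2, v2=1, v3=2, v4=3, v5=1, v6=2, v7=1, v8=2, v9=1. Each edge has distinct colors on its endpoints.

3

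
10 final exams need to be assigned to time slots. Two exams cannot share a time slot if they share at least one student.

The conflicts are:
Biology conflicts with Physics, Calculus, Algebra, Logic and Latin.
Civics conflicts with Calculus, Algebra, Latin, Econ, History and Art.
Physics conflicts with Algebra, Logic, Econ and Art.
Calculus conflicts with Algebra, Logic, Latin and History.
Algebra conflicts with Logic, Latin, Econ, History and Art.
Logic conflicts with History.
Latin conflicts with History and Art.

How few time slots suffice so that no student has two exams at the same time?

5

Civics, Calculus, Algebra, Latin, History pairwise conflict, so at least 5 time slots are needed.
A valid assignment using 5 time slots: Biology=2, Civics=2, Physics=3, Calculus=3, Algebra=1, Logic=4, Latin=4, Econ=4, History=5, Art=5. No two conflicting exams share a time slot.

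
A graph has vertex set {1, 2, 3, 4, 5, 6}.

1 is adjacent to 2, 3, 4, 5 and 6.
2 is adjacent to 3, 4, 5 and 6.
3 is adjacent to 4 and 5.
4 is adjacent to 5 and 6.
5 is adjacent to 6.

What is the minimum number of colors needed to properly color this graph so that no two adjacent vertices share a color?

1, 2, 3, 4, 5 form a clique, so at least 5 colors are needed.
5 colors suffice: color red → {2}; color blue → {1}; color green → {5}; color yellow → {4}; color purple → {3, 6}. No two adjacent vertices share a color.

5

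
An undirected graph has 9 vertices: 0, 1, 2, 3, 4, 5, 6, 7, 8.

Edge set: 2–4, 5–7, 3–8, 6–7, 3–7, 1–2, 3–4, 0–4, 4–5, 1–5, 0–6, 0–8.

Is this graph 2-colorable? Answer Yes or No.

No

The cycle 4-3-7-6-0-4 has odd length 5, so it cannot be 2-colored; at least 3 colors are needed.
So 2 colors are not enough.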